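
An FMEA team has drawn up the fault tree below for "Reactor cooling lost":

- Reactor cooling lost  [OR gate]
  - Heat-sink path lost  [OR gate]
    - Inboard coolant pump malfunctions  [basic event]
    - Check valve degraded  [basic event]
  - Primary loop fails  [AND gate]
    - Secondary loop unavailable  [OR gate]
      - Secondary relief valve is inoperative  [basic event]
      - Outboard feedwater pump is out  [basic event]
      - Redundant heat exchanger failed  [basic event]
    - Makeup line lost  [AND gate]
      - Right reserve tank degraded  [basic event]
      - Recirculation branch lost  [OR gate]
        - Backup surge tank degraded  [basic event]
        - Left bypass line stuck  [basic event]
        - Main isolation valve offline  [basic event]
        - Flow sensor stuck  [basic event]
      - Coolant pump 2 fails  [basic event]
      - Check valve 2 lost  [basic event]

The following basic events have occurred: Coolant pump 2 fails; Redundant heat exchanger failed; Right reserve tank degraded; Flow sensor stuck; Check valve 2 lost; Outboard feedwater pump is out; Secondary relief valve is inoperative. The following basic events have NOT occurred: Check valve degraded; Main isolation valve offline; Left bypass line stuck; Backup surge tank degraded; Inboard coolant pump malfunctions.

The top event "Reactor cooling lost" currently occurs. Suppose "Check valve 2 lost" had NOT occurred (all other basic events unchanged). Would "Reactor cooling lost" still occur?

No

Counterfactual: set "Check valve 2 lost" to not occurred.
Heat-sink path lost [OR]: Inboard coolant pump malfunctions=not, Check valve degraded=not → no input occurs → does not occur.
Secondary loop unavailable [OR]: Secondary relief valve is inoperative=occurs, Outboard feedwater pump is out=occurs, Redundant heat exchanger failed=occurs → at least one input occurs → occurs.
Recirculation branch lost [OR]: Backup surge tank degraded=not, Left bypass line stuck=not, Main isolation valve offline=not, Flow sensor stuck=occurs → at least one input occurs → occurs.
Makeup line lost [AND]: Right reserve tank degraded=occurs, Recirculation branch lost=occurs, Coolant pump 2 fails=occurs, Check valve 2 lost=not → not all inputs occur → does not occur.
Primary loop fails [AND]: Secondary loop unavailable=occurs, Makeup line lost=not → not all inputs occur → does not occur.
Reactor cooling lost [OR]: Heat-sink path lost=not, Primary loop fails=not → no input occurs → does not occur.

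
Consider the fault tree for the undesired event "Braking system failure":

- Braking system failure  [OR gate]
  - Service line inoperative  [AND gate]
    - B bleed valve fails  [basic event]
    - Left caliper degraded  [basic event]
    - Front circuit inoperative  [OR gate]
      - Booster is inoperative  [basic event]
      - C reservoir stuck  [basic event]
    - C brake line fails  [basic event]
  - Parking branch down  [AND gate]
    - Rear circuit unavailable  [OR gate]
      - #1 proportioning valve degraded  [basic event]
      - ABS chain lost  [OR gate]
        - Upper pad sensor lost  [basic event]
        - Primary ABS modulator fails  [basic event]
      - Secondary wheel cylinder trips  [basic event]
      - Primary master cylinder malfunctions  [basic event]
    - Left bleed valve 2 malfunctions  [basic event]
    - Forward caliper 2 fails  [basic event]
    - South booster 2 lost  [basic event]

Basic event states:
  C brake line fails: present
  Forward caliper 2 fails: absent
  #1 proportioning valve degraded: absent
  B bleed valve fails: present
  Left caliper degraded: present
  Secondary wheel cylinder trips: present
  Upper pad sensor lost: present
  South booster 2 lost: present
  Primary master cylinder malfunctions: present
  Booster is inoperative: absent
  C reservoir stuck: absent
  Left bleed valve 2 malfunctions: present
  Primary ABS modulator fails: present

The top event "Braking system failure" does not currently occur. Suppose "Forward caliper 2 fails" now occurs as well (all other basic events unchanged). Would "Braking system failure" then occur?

Counterfactual: set "Forward caliper 2 fails" to occurred.
Front circuit inoperative [OR]: Booster is inoperative=not, C reservoir stuck=not → no input occurs → does not occur.
Service line inoperative [AND]: B bleed valve fails=occurs, Left caliper degraded=occurs, Front circuit inoperative=not, C brake line fails=occurs → not all inputs occur → does not occur.
ABS chain lost [OR]: Upper pad sensor lost=occurs, Primary ABS modulator fails=occurs → at least one input occurs → occurs.
Rear circuit unavailable [OR]: #1 proportioning valve degraded=not, ABS chain lost=occurs, Secondary wheel cylinder trips=occurs, Primary master cylinder malfunctions=occurs → at least one input occurs → occurs.
Parking branch down [AND]: Rear circuit unavailable=occurs, Left bleed valve 2 malfunctions=occurs, Forward caliper 2 fails=occurs, South booster 2 lost=occurs → all inputs occur → occurs.
Braking system failure [OR]: Service line inoperative=not, Parking branch down=occurs → at least one input occurs → occurs.

Yes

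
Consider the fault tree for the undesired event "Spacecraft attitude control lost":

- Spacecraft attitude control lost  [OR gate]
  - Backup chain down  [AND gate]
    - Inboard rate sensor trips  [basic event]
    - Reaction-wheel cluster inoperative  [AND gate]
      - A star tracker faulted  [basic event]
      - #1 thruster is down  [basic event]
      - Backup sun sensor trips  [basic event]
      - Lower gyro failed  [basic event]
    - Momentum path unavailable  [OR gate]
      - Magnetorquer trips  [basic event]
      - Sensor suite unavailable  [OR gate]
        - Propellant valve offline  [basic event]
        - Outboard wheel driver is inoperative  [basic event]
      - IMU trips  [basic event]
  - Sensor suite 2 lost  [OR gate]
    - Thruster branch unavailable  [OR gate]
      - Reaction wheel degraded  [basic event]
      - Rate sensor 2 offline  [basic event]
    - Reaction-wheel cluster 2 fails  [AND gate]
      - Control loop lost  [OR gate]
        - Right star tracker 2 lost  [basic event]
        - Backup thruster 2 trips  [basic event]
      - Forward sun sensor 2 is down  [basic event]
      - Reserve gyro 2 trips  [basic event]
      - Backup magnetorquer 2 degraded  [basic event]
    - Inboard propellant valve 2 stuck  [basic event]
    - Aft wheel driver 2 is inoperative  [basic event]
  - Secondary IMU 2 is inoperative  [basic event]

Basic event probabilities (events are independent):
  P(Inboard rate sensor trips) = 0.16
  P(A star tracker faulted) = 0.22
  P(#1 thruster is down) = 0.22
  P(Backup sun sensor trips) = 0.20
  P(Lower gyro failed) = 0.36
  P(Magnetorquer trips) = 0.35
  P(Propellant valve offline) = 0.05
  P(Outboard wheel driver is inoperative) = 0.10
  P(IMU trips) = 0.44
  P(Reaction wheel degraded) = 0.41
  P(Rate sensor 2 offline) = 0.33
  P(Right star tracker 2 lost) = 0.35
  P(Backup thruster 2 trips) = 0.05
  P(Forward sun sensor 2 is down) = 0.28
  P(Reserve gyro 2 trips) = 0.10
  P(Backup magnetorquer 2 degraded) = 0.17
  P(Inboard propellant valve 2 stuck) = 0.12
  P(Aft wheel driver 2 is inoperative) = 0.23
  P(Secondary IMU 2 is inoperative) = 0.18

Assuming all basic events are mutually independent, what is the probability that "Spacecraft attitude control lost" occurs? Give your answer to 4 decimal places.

0.7808

P(Reaction-wheel cluster inoperative) [AND] = 0.22 × 0.22 × 0.20 × 0.36 = 0.003485
P(Sensor suite unavailable) [OR] = 1 − (1−0.05) × (1−0.10) = 0.145000
P(Momentum path unavailable) [OR] = 1 − (1−0.35) × (1−0.145000) × (1−0.44) = 0.688780
P(Backup chain down) [AND] = 0.16 × 0.003485 × 0.688780 = 0.000384
P(Thruster branch unavailable) [OR] = 1 − (1−0.41) × (1−0.33) = 0.604700
P(Control loop lost) [OR] = 1 − (1−0.35) × (1−0.05) = 0.382500
P(Reaction-wheel cluster 2 fails) [AND] = 0.382500 × 0.28 × 0.10 × 0.17 = 0.001821
P(Sensor suite 2 lost) [OR] = 1 − (1−0.604700) × (1−0.001821) × (1−0.12) × (1−0.23) = 0.732632
P(Spacecraft attitude control lost) [OR] = 1 − (1−0.000384) × (1−0.732632) × (1−0.18) = 0.780842
Rounded to 4 decimal places: P(Spacecraft attitude control lost) ≈ 0.7808.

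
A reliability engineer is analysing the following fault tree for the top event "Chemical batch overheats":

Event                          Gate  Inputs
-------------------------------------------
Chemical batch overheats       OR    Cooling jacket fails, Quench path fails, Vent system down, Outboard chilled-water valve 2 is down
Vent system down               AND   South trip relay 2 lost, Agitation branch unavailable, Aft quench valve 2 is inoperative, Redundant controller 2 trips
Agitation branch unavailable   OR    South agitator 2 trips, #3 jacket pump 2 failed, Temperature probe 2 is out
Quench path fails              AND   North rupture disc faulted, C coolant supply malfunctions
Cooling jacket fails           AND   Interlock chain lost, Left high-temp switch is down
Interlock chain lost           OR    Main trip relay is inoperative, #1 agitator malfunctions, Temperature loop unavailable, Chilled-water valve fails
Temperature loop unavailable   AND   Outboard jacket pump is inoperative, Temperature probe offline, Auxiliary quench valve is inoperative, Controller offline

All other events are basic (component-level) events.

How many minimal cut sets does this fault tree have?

Temperature loop unavailable [AND]: one cut set from each child combined → 1 × 1 × 1 × 1 = 1 cut set(s).
Interlock chain lost [OR]: union of children's cut sets → 4 cut set(s).
Cooling jacket fails [AND]: one cut set from each child combined → 4 × 1 = 4 cut set(s).
Quench path fails [AND]: one cut set from each child combined → 1 × 1 = 1 cut set(s).
Agitation branch unavailable [OR]: union of children's cut sets → 3 cut set(s).
Vent system down [AND]: one cut set from each child combined → 1 × 3 × 1 × 1 = 3 cut set(s).
Chemical batch overheats [OR]: union of children's cut sets → 9 cut set(s).
Minimal cut sets: {Left high-temp switch is down, Main trip relay is inoperative}; {#1 agitator malfunctions, Left high-temp switch is down}; {Auxiliary quench valve is inoperative, Controller offline, Left high-temp switch is down, Outboard jacket pump is inoperative, Temperature probe offline}; {Chilled-water valve fails, Left high-temp switch is down}; {C coolant supply malfunctions, North rupture disc faulted}; {Aft quench valve 2 is inoperative, Redundant controller 2 trips, South agitator 2 trips, South trip relay 2 lost}; {#3 jacket pump 2 failed, Aft quench valve 2 is inoperative, Redundant controller 2 trips, South trip relay 2 lost}; {Aft quench valve 2 is inoperative, Redundant controller 2 trips, South trip relay 2 lost, Temperature probe 2 is out}; {Outboard chilled-water valve 2 is down}.

9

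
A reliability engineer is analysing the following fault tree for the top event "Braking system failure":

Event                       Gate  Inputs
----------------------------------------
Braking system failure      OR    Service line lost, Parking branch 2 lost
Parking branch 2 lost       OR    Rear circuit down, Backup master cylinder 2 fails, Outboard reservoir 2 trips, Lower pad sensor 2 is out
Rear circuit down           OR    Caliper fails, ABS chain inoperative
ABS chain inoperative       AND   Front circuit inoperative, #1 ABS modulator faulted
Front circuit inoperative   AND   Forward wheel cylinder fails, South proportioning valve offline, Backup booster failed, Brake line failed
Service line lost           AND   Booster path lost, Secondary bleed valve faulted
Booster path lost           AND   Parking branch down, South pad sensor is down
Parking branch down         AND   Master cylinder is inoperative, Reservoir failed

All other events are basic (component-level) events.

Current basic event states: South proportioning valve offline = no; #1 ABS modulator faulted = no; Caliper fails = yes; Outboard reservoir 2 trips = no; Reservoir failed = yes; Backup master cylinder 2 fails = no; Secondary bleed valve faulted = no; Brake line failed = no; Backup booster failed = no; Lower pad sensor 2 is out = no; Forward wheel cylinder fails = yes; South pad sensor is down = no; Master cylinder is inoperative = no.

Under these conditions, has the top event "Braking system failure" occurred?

Parking branch down [AND]: Master cylinder is inoperative=not, Reservoir failed=occurs → not all inputs occur → does not occur.
Booster path lost [AND]: Parking branch down=not, South pad sensor is down=not → not all inputs occur → does not occur.
Service line lost [AND]: Booster path lost=not, Secondary bleed valve faulted=not → not all inputs occur → does not occur.
Front circuit inoperative [AND]: Forward wheel cylinder fails=occurs, South proportioning valve offline=not, Backup booster failed=not, Brake line failed=not → not all inputs occur → does not occur.
ABS chain inoperative [AND]: Front circuit inoperative=not, #1 ABS modulator faulted=not → not all inputs occur → does not occur.
Rear circuit down [OR]: Caliper fails=occurs, ABS chain inoperative=not → at least one input occurs → occurs.
Parking branch 2 lost [OR]: Rear circuit down=occurs, Backup master cylinder 2 fails=not, Outboard reservoir 2 trips=not, Lower pad sensor 2 is out=not → at least one input occurs → occurs.
Braking system failure [OR]: Service line lost=not, Parking branch 2 lost=occurs → at least one input occurs → occurs.

Yes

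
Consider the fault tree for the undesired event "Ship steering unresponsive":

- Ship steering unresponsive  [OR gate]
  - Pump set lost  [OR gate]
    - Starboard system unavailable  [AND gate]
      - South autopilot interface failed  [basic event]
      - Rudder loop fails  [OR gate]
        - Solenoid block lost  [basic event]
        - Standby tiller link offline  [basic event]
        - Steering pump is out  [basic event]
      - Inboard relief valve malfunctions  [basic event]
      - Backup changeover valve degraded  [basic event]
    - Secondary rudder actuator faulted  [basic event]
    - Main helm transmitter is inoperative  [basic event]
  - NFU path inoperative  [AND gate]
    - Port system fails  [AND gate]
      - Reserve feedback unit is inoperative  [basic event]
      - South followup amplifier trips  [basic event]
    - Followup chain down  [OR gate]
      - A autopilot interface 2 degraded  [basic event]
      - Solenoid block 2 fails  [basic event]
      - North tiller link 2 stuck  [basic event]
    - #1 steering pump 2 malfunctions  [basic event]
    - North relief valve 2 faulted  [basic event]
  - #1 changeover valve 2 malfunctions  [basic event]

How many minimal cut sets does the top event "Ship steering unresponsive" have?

9

Rudder loop fails [OR]: union of children's cut sets → 3 cut set(s).
Starboard system unavailable [AND]: one cut set from each child combined → 1 × 3 × 1 × 1 = 3 cut set(s).
Pump set lost [OR]: union of children's cut sets → 5 cut set(s).
Port system fails [AND]: one cut set from each child combined → 1 × 1 = 1 cut set(s).
Followup chain down [OR]: union of children's cut sets → 3 cut set(s).
NFU path inoperative [AND]: one cut set from each child combined → 1 × 3 × 1 × 1 = 3 cut set(s).
Ship steering unresponsive [OR]: union of children's cut sets → 9 cut set(s).
Minimal cut sets: {Backup changeover valve degraded, Inboard relief valve malfunctions, Solenoid block lost, South autopilot interface failed}; {Backup changeover valve degraded, Inboard relief valve malfunctions, South autopilot interface failed, Standby tiller link offline}; {Backup changeover valve degraded, Inboard relief valve malfunctions, South autopilot interface failed, Steering pump is out}; {Secondary rudder actuator faulted}; {Main helm transmitter is inoperative}; {#1 steering pump 2 malfunctions, A autopilot interface 2 degraded, North relief valve 2 faulted, Reserve feedback unit is inoperative, South followup amplifier trips}; {#1 steering pump 2 malfunctions, North relief valve 2 faulted, Reserve feedback unit is inoperative, Solenoid block 2 fails, South followup amplifier trips}; {#1 steering pump 2 malfunctions, North relief valve 2 faulted, North tiller link 2 stuck, Reserve feedback unit is inoperative, South followup amplifier trips}; {#1 changeover valve 2 malfunctions}.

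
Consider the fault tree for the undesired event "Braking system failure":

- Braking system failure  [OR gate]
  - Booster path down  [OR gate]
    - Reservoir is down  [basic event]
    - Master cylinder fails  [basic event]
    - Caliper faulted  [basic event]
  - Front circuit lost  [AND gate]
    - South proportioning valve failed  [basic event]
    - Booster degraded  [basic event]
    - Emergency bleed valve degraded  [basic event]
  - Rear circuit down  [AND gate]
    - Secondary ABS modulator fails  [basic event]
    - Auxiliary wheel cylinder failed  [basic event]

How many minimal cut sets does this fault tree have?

Booster path down [OR]: union of children's cut sets → 3 cut set(s).
Front circuit lost [AND]: one cut set from each child combined → 1 × 1 × 1 = 1 cut set(s).
Rear circuit down [AND]: one cut set from each child combined → 1 × 1 = 1 cut set(s).
Braking system failure [OR]: union of children's cut sets → 5 cut set(s).
Minimal cut sets: {Reservoir is down}; {Master cylinder fails}; {Caliper faulted}; {Booster degraded, Emergency bleed valve degraded, South proportioning valve failed}; {Auxiliary wheel cylinder failed, Secondary ABS modulator fails}.

5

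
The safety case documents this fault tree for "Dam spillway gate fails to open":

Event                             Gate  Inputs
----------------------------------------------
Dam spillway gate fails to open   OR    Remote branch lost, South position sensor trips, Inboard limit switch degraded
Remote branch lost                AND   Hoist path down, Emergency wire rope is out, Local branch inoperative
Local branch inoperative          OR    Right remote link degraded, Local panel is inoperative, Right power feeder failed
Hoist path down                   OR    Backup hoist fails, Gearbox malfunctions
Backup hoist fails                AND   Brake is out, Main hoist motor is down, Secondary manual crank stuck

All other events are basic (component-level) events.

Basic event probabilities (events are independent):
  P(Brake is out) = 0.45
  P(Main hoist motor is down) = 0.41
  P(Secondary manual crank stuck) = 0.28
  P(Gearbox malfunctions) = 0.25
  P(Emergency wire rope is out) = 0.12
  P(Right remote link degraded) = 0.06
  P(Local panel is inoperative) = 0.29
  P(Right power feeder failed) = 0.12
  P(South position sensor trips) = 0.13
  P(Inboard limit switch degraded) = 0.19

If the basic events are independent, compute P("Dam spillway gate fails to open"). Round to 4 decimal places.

0.3054

P(Backup hoist fails) [AND] = 0.45 × 0.41 × 0.28 = 0.051660
P(Hoist path down) [OR] = 1 − (1−0.051660) × (1−0.25) = 0.288745
P(Local branch inoperative) [OR] = 1 − (1−0.06) × (1−0.29) × (1−0.12) = 0.412688
P(Remote branch lost) [AND] = 0.288745 × 0.12 × 0.412688 = 0.014299
P(Dam spillway gate fails to open) [OR] = 1 − (1−0.014299) × (1−0.13) × (1−0.19) = 0.305377
Rounded to 4 decimal places: P(Dam spillway gate fails to open) ≈ 0.3054.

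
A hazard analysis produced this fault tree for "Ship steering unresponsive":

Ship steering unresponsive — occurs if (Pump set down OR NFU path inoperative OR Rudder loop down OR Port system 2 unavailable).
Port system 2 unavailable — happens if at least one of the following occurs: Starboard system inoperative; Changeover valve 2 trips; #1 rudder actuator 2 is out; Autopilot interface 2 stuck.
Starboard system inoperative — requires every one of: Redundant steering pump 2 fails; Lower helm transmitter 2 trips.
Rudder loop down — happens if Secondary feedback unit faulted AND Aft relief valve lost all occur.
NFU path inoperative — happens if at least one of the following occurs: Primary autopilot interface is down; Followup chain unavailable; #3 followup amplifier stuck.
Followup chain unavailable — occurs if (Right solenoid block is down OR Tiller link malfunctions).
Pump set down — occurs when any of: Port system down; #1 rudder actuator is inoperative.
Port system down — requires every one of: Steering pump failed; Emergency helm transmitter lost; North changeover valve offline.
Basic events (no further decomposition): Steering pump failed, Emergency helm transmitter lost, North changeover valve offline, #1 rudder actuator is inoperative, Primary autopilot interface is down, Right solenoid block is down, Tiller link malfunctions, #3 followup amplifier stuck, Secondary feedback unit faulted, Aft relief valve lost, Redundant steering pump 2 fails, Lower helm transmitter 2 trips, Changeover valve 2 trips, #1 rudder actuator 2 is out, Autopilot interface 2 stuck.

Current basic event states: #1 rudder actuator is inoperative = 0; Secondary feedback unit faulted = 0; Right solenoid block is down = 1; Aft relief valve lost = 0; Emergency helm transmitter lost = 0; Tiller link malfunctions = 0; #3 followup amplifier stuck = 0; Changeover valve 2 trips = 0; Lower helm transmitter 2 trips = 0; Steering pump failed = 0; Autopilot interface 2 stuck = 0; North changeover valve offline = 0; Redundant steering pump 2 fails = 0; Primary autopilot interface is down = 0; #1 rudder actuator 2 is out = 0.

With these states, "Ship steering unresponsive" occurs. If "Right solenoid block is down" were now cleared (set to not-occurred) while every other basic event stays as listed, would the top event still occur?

Counterfactual: set "Right solenoid block is down" to not occurred.
Port system down [AND]: Steering pump failed=not, Emergency helm transmitter lost=not, North changeover valve offline=not → not all inputs occur → does not occur.
Pump set down [OR]: Port system down=not, #1 rudder actuator is inoperative=not → no input occurs → does not occur.
Followup chain unavailable [OR]: Right solenoid block is down=not, Tiller link malfunctions=not → no input occurs → does not occur.
NFU path inoperative [OR]: Primary autopilot interface is down=not, Followup chain unavailable=not, #3 followup amplifier stuck=not → no input occurs → does not occur.
Rudder loop down [AND]: Secondary feedback unit faulted=not, Aft relief valve lost=not → not all inputs occur → does not occur.
Starboard system inoperative [AND]: Redundant steering pump 2 fails=not, Lower helm transmitter 2 trips=not → not all inputs occur → does not occur.
Port system 2 unavailable [OR]: Starboard system inoperative=not, Changeover valve 2 trips=not, #1 rudder actuator 2 is out=not, Autopilot interface 2 stuck=not → no input occurs → does not occur.
Ship steering unresponsive [OR]: Pump set down=not, NFU path inoperative=not, Rudder loop down=not, Port system 2 unavailable=not → no input occurs → does not occur.

No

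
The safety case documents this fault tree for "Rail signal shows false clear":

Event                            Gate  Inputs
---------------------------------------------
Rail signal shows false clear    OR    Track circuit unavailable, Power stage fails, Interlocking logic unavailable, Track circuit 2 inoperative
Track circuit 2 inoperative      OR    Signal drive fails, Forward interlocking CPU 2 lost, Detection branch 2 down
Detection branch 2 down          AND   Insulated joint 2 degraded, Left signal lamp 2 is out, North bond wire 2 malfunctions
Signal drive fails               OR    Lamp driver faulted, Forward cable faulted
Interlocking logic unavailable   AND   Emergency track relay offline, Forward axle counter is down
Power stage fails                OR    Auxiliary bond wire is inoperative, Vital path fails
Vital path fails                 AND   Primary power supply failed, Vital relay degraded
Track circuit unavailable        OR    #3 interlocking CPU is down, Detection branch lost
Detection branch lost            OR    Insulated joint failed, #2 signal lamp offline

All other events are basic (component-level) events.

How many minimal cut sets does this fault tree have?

10

Detection branch lost [OR]: union of children's cut sets → 2 cut set(s).
Track circuit unavailable [OR]: union of children's cut sets → 3 cut set(s).
Vital path fails [AND]: one cut set from each child combined → 1 × 1 = 1 cut set(s).
Power stage fails [OR]: union of children's cut sets → 2 cut set(s).
Interlocking logic unavailable [AND]: one cut set from each child combined → 1 × 1 = 1 cut set(s).
Signal drive fails [OR]: union of children's cut sets → 2 cut set(s).
Detection branch 2 down [AND]: one cut set from each child combined → 1 × 1 × 1 = 1 cut set(s).
Track circuit 2 inoperative [OR]: union of children's cut sets → 4 cut set(s).
Rail signal shows false clear [OR]: union of children's cut sets → 10 cut set(s).
Minimal cut sets: {#3 interlocking CPU is down}; {Insulated joint failed}; {#2 signal lamp offline}; {Auxiliary bond wire is inoperative}; {Primary power supply failed, Vital relay degraded}; {Emergency track relay offline, Forward axle counter is down}; {Lamp driver faulted}; {Forward cable faulted}; {Forward interlocking CPU 2 lost}; {Insulated joint 2 degraded, Left signal lamp 2 is out, North bond wire 2 malfunctions}.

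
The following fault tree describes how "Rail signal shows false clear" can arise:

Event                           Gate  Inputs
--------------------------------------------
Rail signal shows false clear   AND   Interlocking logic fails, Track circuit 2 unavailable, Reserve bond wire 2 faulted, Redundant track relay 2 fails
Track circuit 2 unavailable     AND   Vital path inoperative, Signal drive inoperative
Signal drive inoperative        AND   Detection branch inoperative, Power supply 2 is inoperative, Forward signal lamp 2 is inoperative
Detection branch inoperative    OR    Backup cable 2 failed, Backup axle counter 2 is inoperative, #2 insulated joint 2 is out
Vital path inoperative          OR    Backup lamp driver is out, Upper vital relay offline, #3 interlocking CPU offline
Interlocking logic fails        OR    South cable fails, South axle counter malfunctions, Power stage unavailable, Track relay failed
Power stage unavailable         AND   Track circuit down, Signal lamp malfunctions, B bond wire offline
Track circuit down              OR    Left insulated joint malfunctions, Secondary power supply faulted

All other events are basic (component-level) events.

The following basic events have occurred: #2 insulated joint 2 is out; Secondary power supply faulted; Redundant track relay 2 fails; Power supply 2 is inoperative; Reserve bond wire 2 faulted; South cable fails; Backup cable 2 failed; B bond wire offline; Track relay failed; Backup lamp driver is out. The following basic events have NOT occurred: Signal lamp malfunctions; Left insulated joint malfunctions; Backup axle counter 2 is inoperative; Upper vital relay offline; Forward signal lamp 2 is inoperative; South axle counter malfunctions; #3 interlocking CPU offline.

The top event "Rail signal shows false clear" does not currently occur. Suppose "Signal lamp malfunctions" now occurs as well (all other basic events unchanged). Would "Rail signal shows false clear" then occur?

No

Counterfactual: set "Signal lamp malfunctions" to occurred.
Track circuit down [OR]: Left insulated joint malfunctions=not, Secondary power supply faulted=occurs → at least one input occurs → occurs.
Power stage unavailable [AND]: Track circuit down=occurs, Signal lamp malfunctions=occurs, B bond wire offline=occurs → all inputs occur → occurs.
Interlocking logic fails [OR]: South cable fails=occurs, South axle counter malfunctions=not, Power stage unavailable=occurs, Track relay failed=occurs → at least one input occurs → occurs.
Vital path inoperative [OR]: Backup lamp driver is out=occurs, Upper vital relay offline=not, #3 interlocking CPU offline=not → at least one input occurs → occurs.
Detection branch inoperative [OR]: Backup cable 2 failed=occurs, Backup axle counter 2 is inoperative=not, #2 insulated joint 2 is out=occurs → at least one input occurs → occurs.
Signal drive inoperative [AND]: Detection branch inoperative=occurs, Power supply 2 is inoperative=occurs, Forward signal lamp 2 is inoperative=not → not all inputs occur → does not occur.
Track circuit 2 unavailable [AND]: Vital path inoperative=occurs, Signal drive inoperative=not → not all inputs occur → does not occur.
Rail signal shows false clear [AND]: Interlocking logic fails=occurs, Track circuit 2 unavailable=not, Reserve bond wire 2 faulted=occurs, Redundant track relay 2 fails=occurs → not all inputs occur → does not occur.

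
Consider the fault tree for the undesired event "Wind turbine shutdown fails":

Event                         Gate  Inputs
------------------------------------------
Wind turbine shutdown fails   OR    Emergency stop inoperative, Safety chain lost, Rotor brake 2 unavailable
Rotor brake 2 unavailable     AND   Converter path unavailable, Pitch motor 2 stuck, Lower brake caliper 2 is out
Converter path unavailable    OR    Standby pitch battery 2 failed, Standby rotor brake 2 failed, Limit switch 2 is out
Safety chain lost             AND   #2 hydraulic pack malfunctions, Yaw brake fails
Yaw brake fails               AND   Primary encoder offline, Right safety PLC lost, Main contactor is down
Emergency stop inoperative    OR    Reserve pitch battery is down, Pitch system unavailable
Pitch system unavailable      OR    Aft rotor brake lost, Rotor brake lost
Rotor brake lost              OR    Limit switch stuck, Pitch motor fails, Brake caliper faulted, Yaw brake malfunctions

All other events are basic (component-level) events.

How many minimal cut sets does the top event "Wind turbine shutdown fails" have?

Rotor brake lost [OR]: union of children's cut sets → 4 cut set(s).
Pitch system unavailable [OR]: union of children's cut sets → 5 cut set(s).
Emergency stop inoperative [OR]: union of children's cut sets → 6 cut set(s).
Yaw brake fails [AND]: one cut set from each child combined → 1 × 1 × 1 = 1 cut set(s).
Safety chain lost [AND]: one cut set from each child combined → 1 × 1 = 1 cut set(s).
Converter path unavailable [OR]: union of children's cut sets → 3 cut set(s).
Rotor brake 2 unavailable [AND]: one cut set from each child combined → 3 × 1 × 1 = 3 cut set(s).
Wind turbine shutdown fails [OR]: union of children's cut sets → 10 cut set(s).
Minimal cut sets: {Reserve pitch battery is down}; {Aft rotor brake lost}; {Limit switch stuck}; {Pitch motor fails}; {Brake caliper faulted}; {Yaw brake malfunctions}; {#2 hydraulic pack malfunctions, Main contactor is down, Primary encoder offline, Right safety PLC lost}; {Lower brake caliper 2 is out, Pitch motor 2 stuck, Standby pitch battery 2 failed}; {Lower brake caliper 2 is out, Pitch motor 2 stuck, Standby rotor brake 2 failed}; {Limit switch 2 is out, Lower brake caliper 2 is out, Pitch motor 2 stuck}.

10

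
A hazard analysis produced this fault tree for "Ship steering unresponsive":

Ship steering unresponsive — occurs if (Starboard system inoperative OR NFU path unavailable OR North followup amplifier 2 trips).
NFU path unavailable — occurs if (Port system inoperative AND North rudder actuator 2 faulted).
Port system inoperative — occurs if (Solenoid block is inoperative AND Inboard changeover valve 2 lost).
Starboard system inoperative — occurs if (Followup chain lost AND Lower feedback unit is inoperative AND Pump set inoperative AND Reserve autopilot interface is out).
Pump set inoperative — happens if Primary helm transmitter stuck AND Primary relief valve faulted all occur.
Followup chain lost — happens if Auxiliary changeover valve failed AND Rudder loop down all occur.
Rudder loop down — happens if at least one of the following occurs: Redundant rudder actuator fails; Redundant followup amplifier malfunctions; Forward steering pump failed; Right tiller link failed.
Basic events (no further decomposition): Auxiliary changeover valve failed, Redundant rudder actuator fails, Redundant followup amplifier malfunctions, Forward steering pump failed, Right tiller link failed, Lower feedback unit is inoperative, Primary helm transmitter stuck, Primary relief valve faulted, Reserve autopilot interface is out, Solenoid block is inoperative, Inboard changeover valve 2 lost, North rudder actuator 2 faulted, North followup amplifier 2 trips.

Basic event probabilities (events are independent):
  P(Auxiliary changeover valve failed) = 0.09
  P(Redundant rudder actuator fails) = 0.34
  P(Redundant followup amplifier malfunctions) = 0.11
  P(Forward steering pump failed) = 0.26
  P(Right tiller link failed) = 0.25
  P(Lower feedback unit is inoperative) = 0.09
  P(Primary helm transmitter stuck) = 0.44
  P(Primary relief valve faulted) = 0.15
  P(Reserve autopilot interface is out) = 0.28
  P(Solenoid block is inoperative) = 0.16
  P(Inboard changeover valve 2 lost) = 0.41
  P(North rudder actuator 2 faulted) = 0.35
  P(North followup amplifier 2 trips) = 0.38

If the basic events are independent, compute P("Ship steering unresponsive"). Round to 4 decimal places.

0.3943

P(Rudder loop down) [OR] = 1 − (1−0.34) × (1−0.11) × (1−0.26) × (1−0.25) = 0.673993
P(Followup chain lost) [AND] = 0.09 × 0.673993 = 0.060659
P(Pump set inoperative) [AND] = 0.44 × 0.15 = 0.066000
P(Starboard system inoperative) [AND] = 0.060659 × 0.09 × 0.066000 × 0.28 = 0.000101
P(Port system inoperative) [AND] = 0.16 × 0.41 = 0.065600
P(NFU path unavailable) [AND] = 0.065600 × 0.35 = 0.022960
P(Ship steering unresponsive) [OR] = 1 − (1−0.000101) × (1−0.022960) × (1−0.38) = 0.394296
Rounded to 4 decimal places: P(Ship steering unresponsive) ≈ 0.3943.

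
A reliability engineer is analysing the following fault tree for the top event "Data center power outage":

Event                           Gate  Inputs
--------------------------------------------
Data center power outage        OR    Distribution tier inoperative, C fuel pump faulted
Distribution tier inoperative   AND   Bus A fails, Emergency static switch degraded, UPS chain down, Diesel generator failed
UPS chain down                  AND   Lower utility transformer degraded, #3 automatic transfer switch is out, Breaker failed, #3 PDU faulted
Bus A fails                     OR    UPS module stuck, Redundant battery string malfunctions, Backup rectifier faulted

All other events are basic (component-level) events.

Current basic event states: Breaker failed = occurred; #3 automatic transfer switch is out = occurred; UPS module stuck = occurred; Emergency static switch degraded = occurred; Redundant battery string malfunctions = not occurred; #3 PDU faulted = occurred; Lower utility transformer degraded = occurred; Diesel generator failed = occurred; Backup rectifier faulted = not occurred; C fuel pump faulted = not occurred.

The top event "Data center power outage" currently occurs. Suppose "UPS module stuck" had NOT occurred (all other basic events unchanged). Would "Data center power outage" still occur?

Counterfactual: set "UPS module stuck" to not occurred.
Bus A fails [OR]: UPS module stuck=not, Redundant battery string malfunctions=not, Backup rectifier faulted=not → no input occurs → does not occur.
UPS chain down [AND]: Lower utility transformer degraded=occurs, #3 automatic transfer switch is out=occurs, Breaker failed=occurs, #3 PDU faulted=occurs → all inputs occur → occurs.
Distribution tier inoperative [AND]: Bus A fails=not, Emergency static switch degraded=occurs, UPS chain down=occurs, Diesel generator failed=occurs → not all inputs occur → does not occur.
Data center power outage [OR]: Distribution tier inoperative=not, C fuel pump faulted=not → no input occurs → does not occur.

No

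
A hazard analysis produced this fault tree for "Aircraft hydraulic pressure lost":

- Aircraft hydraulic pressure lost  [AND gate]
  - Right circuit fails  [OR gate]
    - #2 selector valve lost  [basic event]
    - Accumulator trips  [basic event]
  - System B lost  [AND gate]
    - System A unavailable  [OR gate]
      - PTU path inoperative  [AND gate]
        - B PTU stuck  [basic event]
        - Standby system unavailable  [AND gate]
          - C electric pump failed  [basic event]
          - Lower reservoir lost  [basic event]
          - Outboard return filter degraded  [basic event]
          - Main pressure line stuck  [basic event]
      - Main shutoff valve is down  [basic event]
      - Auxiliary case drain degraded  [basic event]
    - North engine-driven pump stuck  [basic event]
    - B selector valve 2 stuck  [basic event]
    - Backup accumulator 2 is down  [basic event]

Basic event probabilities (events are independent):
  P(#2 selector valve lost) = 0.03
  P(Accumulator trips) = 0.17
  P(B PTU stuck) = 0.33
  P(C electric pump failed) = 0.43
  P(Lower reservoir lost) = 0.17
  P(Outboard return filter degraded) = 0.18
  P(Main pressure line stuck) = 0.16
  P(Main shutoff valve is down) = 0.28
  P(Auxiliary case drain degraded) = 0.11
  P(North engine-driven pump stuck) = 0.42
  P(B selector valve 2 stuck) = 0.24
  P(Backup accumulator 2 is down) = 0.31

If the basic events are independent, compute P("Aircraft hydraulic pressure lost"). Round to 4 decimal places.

0.0022

P(Right circuit fails) [OR] = 1 − (1−0.03) × (1−0.17) = 0.194900
P(Standby system unavailable) [AND] = 0.43 × 0.17 × 0.18 × 0.16 = 0.002105
P(PTU path inoperative) [AND] = 0.33 × 0.002105 = 0.000695
P(System A unavailable) [OR] = 1 − (1−0.000695) × (1−0.28) × (1−0.11) = 0.359645
P(System B lost) [AND] = 0.359645 × 0.42 × 0.24 × 0.31 = 0.011238
P(Aircraft hydraulic pressure lost) [AND] = 0.194900 × 0.011238 = 0.002190
Rounded to 4 decimal places: P(Aircraft hydraulic pressure lost) ≈ 0.0022.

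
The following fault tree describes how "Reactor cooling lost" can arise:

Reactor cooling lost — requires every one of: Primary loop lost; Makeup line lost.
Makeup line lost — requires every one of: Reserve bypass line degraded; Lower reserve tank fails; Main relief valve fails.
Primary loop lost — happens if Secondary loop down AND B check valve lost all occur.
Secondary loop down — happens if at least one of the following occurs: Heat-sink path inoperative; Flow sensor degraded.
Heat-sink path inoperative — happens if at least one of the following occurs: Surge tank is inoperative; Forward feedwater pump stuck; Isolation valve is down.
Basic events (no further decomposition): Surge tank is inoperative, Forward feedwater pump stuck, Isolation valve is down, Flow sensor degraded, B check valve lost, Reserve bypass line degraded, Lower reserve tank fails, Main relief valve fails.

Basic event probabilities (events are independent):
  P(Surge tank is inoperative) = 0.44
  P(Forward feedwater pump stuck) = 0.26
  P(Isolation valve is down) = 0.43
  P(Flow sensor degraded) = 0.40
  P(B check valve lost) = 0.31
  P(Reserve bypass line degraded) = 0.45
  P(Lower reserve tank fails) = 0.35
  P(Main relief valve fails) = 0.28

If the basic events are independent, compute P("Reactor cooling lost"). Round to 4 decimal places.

P(Heat-sink path inoperative) [OR] = 1 − (1−0.44) × (1−0.26) × (1−0.43) = 0.763792
P(Secondary loop down) [OR] = 1 − (1−0.763792) × (1−0.40) = 0.858275
P(Primary loop lost) [AND] = 0.858275 × 0.31 = 0.266065
P(Makeup line lost) [AND] = 0.45 × 0.35 × 0.28 = 0.044100
P(Reactor cooling lost) [AND] = 0.266065 × 0.044100 = 0.011733
Rounded to 4 decimal places: P(Reactor cooling lost) ≈ 0.0117.

0.0117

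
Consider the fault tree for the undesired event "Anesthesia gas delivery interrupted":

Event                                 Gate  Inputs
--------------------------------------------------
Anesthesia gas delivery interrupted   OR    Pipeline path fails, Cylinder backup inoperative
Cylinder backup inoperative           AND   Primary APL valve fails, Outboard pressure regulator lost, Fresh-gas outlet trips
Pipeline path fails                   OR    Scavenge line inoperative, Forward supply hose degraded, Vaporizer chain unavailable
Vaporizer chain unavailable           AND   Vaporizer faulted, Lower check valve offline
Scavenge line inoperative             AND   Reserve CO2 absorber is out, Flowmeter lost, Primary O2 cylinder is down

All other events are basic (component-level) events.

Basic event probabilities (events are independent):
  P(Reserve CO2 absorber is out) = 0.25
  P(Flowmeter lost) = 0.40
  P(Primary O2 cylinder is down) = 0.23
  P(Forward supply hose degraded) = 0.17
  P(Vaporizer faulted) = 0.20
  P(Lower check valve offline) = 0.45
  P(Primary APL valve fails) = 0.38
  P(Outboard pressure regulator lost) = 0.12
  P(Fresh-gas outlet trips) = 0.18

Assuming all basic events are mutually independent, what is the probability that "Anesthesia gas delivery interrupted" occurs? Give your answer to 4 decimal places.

0.2681

P(Scavenge line inoperative) [AND] = 0.25 × 0.40 × 0.23 = 0.023000
P(Vaporizer chain unavailable) [AND] = 0.20 × 0.45 = 0.090000
P(Pipeline path fails) [OR] = 1 − (1−0.023000) × (1−0.17) × (1−0.090000) = 0.262072
P(Cylinder backup inoperative) [AND] = 0.38 × 0.12 × 0.18 = 0.008208
P(Anesthesia gas delivery interrupted) [OR] = 1 − (1−0.262072) × (1−0.008208) = 0.268129
Rounded to 4 decimal places: P(Anesthesia gas delivery interrupted) ≈ 0.2681.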